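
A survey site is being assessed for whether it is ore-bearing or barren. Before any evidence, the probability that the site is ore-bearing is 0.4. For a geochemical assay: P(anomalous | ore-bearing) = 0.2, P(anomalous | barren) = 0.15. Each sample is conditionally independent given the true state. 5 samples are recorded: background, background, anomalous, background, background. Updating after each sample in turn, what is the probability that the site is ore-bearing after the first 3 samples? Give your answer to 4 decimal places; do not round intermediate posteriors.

Apply Bayes' rule sequentially, carrying P(ore) forward.
After 'background': P(ore) = 0.8·0.4000 / (0.8·0.4000 + 0.85·0.6000) ≈ 0.3855
After 'background': P(ore) = 0.8·0.3855 / (0.8·0.3855 + 0.85·0.6145) ≈ 0.3713
After 'anomalous': P(ore) = 0.2·0.3713 / (0.2·0.3713 + 0.15·0.6287) ≈ 0.4405

0.4405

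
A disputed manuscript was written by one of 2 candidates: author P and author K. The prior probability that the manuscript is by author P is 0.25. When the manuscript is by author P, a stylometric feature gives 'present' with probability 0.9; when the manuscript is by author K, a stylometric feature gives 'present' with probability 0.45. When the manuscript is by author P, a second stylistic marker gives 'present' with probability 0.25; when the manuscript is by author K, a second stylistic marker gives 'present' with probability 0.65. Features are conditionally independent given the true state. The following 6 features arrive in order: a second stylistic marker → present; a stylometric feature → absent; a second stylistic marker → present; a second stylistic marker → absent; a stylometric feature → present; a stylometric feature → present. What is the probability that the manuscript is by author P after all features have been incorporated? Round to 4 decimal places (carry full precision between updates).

0.0714

After a second stylistic marker='present': P(author P) = 0.25·0.2500 / (0.25·0.2500 + 0.65·0.7500) ≈ 0.1136
After a stylometric feature='absent': P(author P) = 0.1·0.1136 / (0.1·0.1136 + 0.55·0.8864) ≈ 0.0228
After a second stylistic marker='present': P(author P) = 0.25·0.0228 / (0.25·0.0228 + 0.65·0.9772) ≈ 0.0089
After a second stylistic marker='absent': P(author P) = 0.75·0.0089 / (0.75·0.0089 + 0.35·0.9911) ≈ 0.0188
After a stylometric feature='present': P(author P) = 0.9·0.0188 / (0.9·0.0188 + 0.45·0.9812) ≈ 0.0370
After a stylometric feature='present': P(author P) = 0.9·0.0370 / (0.9·0.0370 + 0.45·0.9630) ≈ 0.0714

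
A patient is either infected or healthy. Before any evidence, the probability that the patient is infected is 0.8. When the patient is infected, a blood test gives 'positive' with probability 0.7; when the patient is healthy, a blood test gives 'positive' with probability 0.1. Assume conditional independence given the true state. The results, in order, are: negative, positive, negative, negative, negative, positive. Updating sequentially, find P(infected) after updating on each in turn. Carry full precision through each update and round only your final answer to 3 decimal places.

After 'negative': P(infected) = 0.3·0.8000 / (0.3·0.8000 + 0.9·0.2000) ≈ 0.5714
After 'positive': P(infected) = 0.7·0.5714 / (0.7·0.5714 + 0.1·0.4286) ≈ 0.9032
After 'negative': P(infected) = 0.3·0.9032 / (0.3·0.9032 + 0.9·0.0968) ≈ 0.7568
After 'negative': P(infected) = 0.3·0.7568 / (0.3·0.7568 + 0.9·0.2432) ≈ 0.5091
After 'negative': P(infected) = 0.3·0.5091 / (0.3·0.5091 + 0.9·0.4909) ≈ 0.2569
After 'positive': P(infected) = 0.7·0.2569 / (0.7·0.2569 + 0.1·0.7431) ≈ 0.7076

0.708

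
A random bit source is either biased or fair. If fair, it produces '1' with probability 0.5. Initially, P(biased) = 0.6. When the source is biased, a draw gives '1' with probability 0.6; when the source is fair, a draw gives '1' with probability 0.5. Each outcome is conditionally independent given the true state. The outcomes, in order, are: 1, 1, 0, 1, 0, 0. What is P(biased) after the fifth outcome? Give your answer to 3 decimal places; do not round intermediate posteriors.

0.624

After '1': P(biased) = 0.6·0.6000 / (0.6·0.6000 + 0.5·0.4000) ≈ 0.6429
After '1': P(biased) = 0.6·0.6429 / (0.6·0.6429 + 0.5·0.3571) ≈ 0.6835
After '0': P(biased) = 0.4·0.6835 / (0.4·0.6835 + 0.5·0.3165) ≈ 0.6334
After '1': P(biased) = 0.6·0.6334 / (0.6·0.6334 + 0.5·0.3666) ≈ 0.6746
After '0': P(biased) = 0.4·0.6746 / (0.4·0.6746 + 0.5·0.3254) ≈ 0.6239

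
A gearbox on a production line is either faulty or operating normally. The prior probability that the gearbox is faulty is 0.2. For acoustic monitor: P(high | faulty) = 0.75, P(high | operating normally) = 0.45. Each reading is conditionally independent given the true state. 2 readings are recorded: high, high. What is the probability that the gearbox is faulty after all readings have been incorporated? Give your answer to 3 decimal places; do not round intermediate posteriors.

Each posterior becomes the prior for the next update.
After 'high': P(faulty) = 0.75·0.2000 / (0.75·0.2000 + 0.45·0.8000) ≈ 0.2941
After 'high': P(faulty) = 0.75·0.2941 / (0.75·0.2941 + 0.45·0.7059) ≈ 0.4098

0.410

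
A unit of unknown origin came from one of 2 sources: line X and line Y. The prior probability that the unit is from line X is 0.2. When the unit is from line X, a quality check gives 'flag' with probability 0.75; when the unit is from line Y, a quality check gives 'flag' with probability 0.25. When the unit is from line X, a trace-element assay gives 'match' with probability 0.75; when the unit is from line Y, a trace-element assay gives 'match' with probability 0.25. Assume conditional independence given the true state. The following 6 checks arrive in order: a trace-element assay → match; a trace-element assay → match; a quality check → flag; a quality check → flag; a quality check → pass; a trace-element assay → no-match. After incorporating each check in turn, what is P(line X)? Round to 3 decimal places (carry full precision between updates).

After a trace-element assay='match': P(line X) = 0.75·0.2000 / (0.75·0.2000 + 0.25·0.8000) ≈ 0.4286
After a trace-element assay='match': P(line X) = 0.75·0.4286 / (0.75·0.4286 + 0.25·0.5714) ≈ 0.6923
After a quality check='flag': P(line X) = 0.75·0.6923 / (0.75·0.6923 + 0.25·0.3077) ≈ 0.8710
After a quality check='flag': P(line X) = 0.75·0.8710 / (0.75·0.8710 + 0.25·0.1290) ≈ 0.9529
After a quality check='pass': P(line X) = 0.25·0.9529 / (0.25·0.9529 + 0.75·0.0471) ≈ 0.8710
After a trace-element assay='no-match': P(line X) = 0.25·0.8710 / (0.25·0.8710 + 0.75·0.1290) ≈ 0.6923

0.692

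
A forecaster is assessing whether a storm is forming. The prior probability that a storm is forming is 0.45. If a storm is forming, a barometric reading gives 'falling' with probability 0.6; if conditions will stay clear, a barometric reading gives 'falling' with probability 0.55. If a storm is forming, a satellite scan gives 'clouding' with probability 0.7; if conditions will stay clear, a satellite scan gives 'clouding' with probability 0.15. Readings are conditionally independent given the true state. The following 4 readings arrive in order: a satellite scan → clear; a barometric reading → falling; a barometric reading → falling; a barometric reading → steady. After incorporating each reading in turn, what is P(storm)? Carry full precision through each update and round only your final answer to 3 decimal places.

After a satellite scan='clear': P(storm) = 0.3·0.4500 / (0.3·0.4500 + 0.85·0.5500) ≈ 0.2241
After a barometric reading='falling': P(storm) = 0.6·0.2241 / (0.6·0.2241 + 0.55·0.7759) ≈ 0.2396
After a barometric reading='falling': P(storm) = 0.6·0.2396 / (0.6·0.2396 + 0.55·0.7604) ≈ 0.2558
After a barometric reading='steady': P(storm) = 0.4·0.2558 / (0.4·0.2558 + 0.45·0.7442) ≈ 0.2340

0.234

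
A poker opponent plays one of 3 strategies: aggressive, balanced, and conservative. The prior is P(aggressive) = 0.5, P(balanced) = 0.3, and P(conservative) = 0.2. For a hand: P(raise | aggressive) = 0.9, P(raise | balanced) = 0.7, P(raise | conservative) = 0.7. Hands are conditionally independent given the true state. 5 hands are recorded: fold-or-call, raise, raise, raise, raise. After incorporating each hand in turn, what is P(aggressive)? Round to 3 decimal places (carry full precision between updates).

After 'fold-or-call': normaliser = 0.1·0.5000 + 0.3·0.3000 + 0.3·0.2000; P(aggressive) ≈ 0.2500, P(balanced) ≈ 0.4500, P(conservative) ≈ 0.3000
After 'raise': normaliser = 0.9·0.2500 + 0.7·0.4500 + 0.7·0.3000; P(aggressive) ≈ 0.3000, P(balanced) ≈ 0.4200, P(conservative) ≈ 0.2800
After 'raise': normaliser = 0.9·0.3000 + 0.7·0.4200 + 0.7·0.2800; P(aggressive) ≈ 0.3553, P(balanced) ≈ 0.3868, P(conservative) ≈ 0.2579
After 'raise': normaliser = 0.9·0.3553 + 0.7·0.3868 + 0.7·0.2579; P(aggressive) ≈ 0.4147, P(balanced) ≈ 0.3512, P(conservative) ≈ 0.2341
After 'raise': normaliser = 0.9·0.4147 + 0.7·0.3512 + 0.7·0.2341; P(aggressive) ≈ 0.4767, P(balanced) ≈ 0.3140, P(conservative) ≈ 0.2093

0.477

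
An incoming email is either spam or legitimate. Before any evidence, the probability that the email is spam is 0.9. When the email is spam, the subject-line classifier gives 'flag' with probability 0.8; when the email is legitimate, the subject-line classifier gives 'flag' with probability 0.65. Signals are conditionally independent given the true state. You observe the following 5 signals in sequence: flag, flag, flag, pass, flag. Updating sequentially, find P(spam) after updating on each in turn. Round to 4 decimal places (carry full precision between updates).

0.9219

After 'flag': P(spam) = 0.8·0.9000 / (0.8·0.9000 + 0.65·0.1000) ≈ 0.9172
After 'flag': P(spam) = 0.8·0.9172 / (0.8·0.9172 + 0.65·0.0828) ≈ 0.9317
After 'flag': P(spam) = 0.8·0.9317 / (0.8·0.9317 + 0.65·0.0683) ≈ 0.9438
After 'pass': P(spam) = 0.2·0.9438 / (0.2·0.9438 + 0.35·0.0562) ≈ 0.9056
After 'flag': P(spam) = 0.8·0.9056 / (0.8·0.9056 + 0.65·0.0944) ≈ 0.9219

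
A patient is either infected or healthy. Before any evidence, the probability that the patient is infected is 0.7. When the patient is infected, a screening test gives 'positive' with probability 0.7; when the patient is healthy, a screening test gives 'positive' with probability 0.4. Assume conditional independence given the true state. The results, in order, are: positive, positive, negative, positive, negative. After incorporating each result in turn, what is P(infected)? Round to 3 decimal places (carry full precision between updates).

After 'positive': P(infected) = 0.7·0.7000 / (0.7·0.7000 + 0.4·0.3000) ≈ 0.8033
After 'positive': P(infected) = 0.7·0.8033 / (0.7·0.8033 + 0.4·0.1967) ≈ 0.8772
After 'negative': P(infected) = 0.3·0.8772 / (0.3·0.8772 + 0.6·0.1228) ≈ 0.7813
After 'positive': P(infected) = 0.7·0.7813 / (0.7·0.7813 + 0.4·0.2187) ≈ 0.8621
After 'negative': P(infected) = 0.3·0.8621 / (0.3·0.8621 + 0.6·0.1379) ≈ 0.7577

0.758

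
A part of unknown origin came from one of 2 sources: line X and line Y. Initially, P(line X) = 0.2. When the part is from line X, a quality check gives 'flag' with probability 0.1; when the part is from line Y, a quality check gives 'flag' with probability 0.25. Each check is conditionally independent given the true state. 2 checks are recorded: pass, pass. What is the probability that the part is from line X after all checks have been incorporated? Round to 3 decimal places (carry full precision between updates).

0.265

After 'pass': P(line X) = 0.9·0.2000 / (0.9·0.2000 + 0.75·0.8000) ≈ 0.2308
After 'pass': P(line X) = 0.9·0.2308 / (0.9·0.2308 + 0.75·0.7692) ≈ 0.2647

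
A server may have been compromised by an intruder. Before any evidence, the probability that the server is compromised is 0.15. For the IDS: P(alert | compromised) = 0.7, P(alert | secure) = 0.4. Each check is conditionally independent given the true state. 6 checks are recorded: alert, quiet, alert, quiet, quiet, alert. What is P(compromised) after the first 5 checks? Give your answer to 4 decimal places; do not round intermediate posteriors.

After 'alert': P(compromised) = 0.7·0.1500 / (0.7·0.1500 + 0.4·0.8500) ≈ 0.2360
After 'quiet': P(compromised) = 0.3·0.2360 / (0.3·0.2360 + 0.6·0.7640) ≈ 0.1338
After 'alert': P(compromised) = 0.7·0.1338 / (0.7·0.1338 + 0.4·0.8662) ≈ 0.2127
After 'quiet': P(compromised) = 0.3·0.2127 / (0.3·0.2127 + 0.6·0.7873) ≈ 0.1190
After 'quiet': P(compromised) = 0.3·0.1190 / (0.3·0.1190 + 0.6·0.8810) ≈ 0.0633

0.0633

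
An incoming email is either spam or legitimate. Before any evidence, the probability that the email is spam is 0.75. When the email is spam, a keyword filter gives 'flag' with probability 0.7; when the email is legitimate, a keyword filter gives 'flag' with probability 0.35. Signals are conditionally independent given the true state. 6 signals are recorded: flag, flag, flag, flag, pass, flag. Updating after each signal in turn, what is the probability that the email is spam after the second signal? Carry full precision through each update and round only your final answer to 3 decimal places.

After 'flag': P(spam) = 0.7·0.7500 / (0.7·0.7500 + 0.35·0.2500) ≈ 0.8571
After 'flag': P(spam) = 0.7·0.8571 / (0.7·0.8571 + 0.35·0.1429) ≈ 0.9231

0.923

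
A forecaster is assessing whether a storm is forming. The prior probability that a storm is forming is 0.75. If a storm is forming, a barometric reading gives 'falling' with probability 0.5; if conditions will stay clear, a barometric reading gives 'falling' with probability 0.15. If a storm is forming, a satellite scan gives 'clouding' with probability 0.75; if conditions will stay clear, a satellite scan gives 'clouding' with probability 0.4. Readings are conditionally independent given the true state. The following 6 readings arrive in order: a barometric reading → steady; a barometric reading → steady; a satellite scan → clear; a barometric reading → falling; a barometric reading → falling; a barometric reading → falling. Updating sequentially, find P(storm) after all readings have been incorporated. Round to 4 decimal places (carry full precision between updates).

After a barometric reading='steady': P(storm) = 0.5·0.7500 / (0.5·0.7500 + 0.85·0.2500) ≈ 0.6383
After a barometric reading='steady': P(storm) = 0.5·0.6383 / (0.5·0.6383 + 0.85·0.3617) ≈ 0.5093
After a satellite scan='clear': P(storm) = 0.25·0.5093 / (0.25·0.5093 + 0.6·0.4907) ≈ 0.3019
After a barometric reading='falling': P(storm) = 0.5·0.3019 / (0.5·0.3019 + 0.15·0.6981) ≈ 0.5905
After a barometric reading='falling': P(storm) = 0.5·0.5905 / (0.5·0.5905 + 0.15·0.4095) ≈ 0.8278
After a barometric reading='falling': P(storm) = 0.5·0.8278 / (0.5·0.8278 + 0.15·0.1722) ≈ 0.9412

0.9412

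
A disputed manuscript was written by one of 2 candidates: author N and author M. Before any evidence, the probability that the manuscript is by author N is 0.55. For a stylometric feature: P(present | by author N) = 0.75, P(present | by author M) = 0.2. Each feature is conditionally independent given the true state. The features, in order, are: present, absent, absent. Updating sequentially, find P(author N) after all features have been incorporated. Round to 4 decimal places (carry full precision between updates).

After 'present': P(author N) = 0.75·0.5500 / (0.75·0.5500 + 0.2·0.4500) ≈ 0.8209
After 'absent': P(author N) = 0.25·0.8209 / (0.25·0.8209 + 0.8·0.1791) ≈ 0.5889
After 'absent': P(author N) = 0.25·0.5889 / (0.25·0.5889 + 0.8·0.4111) ≈ 0.3092

0.3092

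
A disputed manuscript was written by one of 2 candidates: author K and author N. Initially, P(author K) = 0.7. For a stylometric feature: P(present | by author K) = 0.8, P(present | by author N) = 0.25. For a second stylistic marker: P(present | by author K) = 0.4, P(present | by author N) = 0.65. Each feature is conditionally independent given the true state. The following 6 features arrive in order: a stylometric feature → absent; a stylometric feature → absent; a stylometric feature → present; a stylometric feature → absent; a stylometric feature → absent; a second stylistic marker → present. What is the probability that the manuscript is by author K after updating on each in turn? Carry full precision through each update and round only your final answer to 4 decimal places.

After a stylometric feature='absent': P(author K) = 0.2·0.7000 / (0.2·0.7000 + 0.75·0.3000) ≈ 0.3836
After a stylometric feature='absent': P(author K) = 0.2·0.3836 / (0.2·0.3836 + 0.75·0.6164) ≈ 0.1423
After a stylometric feature='present': P(author K) = 0.8·0.1423 / (0.8·0.1423 + 0.25·0.8577) ≈ 0.3468
After a stylometric feature='absent': P(author K) = 0.2·0.3468 / (0.2·0.3468 + 0.75·0.6532) ≈ 0.1240
After a stylometric feature='absent': P(author K) = 0.2·0.1240 / (0.2·0.1240 + 0.75·0.8760) ≈ 0.0364
After a second stylistic marker='present': P(author K) = 0.4·0.0364 / (0.4·0.0364 + 0.65·0.9636) ≈ 0.0227

0.0227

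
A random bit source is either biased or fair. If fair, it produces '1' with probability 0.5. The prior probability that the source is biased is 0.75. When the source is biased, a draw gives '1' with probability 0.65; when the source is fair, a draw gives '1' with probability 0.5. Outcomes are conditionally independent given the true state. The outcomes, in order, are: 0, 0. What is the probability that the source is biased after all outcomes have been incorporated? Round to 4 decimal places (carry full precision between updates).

After '0': P(biased) = 0.35·0.7500 / (0.35·0.7500 + 0.5·0.2500) ≈ 0.6774
After '0': P(biased) = 0.35·0.6774 / (0.35·0.6774 + 0.5·0.3226) ≈ 0.5951

0.5951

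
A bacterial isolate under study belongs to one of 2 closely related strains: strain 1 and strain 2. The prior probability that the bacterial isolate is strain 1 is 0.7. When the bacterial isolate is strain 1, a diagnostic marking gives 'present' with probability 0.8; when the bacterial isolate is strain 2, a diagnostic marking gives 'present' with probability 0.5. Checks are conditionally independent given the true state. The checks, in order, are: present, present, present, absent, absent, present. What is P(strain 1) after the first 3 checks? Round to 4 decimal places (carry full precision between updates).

After 'present': P(strain 1) = 0.8·0.7000 / (0.8·0.7000 + 0.5·0.3000) ≈ 0.7887
After 'present': P(strain 1) = 0.8·0.7887 / (0.8·0.7887 + 0.5·0.2113) ≈ 0.8566
After 'present': P(strain 1) = 0.8·0.8566 / (0.8·0.8566 + 0.5·0.1434) ≈ 0.9053

0.9053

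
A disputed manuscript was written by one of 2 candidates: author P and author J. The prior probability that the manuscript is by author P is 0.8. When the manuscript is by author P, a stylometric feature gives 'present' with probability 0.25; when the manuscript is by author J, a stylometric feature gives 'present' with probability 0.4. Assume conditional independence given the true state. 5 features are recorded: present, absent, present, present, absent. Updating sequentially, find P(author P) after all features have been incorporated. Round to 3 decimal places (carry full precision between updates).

0.604

After 'present': P(author P) = 0.25·0.8000 / (0.25·0.8000 + 0.4·0.2000) ≈ 0.7143
After 'absent': P(author P) = 0.75·0.7143 / (0.75·0.7143 + 0.6·0.2857) ≈ 0.7576
After 'present': P(author P) = 0.25·0.7576 / (0.25·0.7576 + 0.4·0.2424) ≈ 0.6614
After 'present': P(author P) = 0.25·0.6614 / (0.25·0.6614 + 0.4·0.3386) ≈ 0.5497
After 'absent': P(author P) = 0.75·0.5497 / (0.75·0.5497 + 0.6·0.4503) ≈ 0.6041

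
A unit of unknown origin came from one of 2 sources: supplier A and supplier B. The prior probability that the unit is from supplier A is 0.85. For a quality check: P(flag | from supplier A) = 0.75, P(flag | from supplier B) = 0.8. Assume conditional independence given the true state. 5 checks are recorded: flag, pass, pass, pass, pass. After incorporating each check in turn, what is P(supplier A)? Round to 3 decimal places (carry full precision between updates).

After 'flag': P(supplier A) = 0.75·0.8500 / (0.75·0.8500 + 0.8·0.1500) ≈ 0.8416
After 'pass': P(supplier A) = 0.25·0.8416 / (0.25·0.8416 + 0.2·0.1584) ≈ 0.8691
After 'pass': P(supplier A) = 0.25·0.8691 / (0.25·0.8691 + 0.2·0.1309) ≈ 0.8925
After 'pass': P(supplier A) = 0.25·0.8925 / (0.25·0.8925 + 0.2·0.1075) ≈ 0.9121
After 'pass': P(supplier A) = 0.25·0.9121 / (0.25·0.9121 + 0.2·0.0879) ≈ 0.9284

0.928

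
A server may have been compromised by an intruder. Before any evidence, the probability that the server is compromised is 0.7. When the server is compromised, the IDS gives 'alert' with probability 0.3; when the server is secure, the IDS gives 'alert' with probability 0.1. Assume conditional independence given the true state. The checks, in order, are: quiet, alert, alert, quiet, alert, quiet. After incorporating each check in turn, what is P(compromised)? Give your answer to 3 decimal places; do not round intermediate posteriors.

Each posterior becomes the prior for the next update.
After 'quiet': P(compromised) = 0.7·0.7000 / (0.7·0.7000 + 0.9·0.3000) ≈ 0.6447
After 'alert': P(compromised) = 0.3·0.6447 / (0.3·0.6447 + 0.1·0.3553) ≈ 0.8448
After 'alert': P(compromised) = 0.3·0.8448 / (0.3·0.8448 + 0.1·0.1552) ≈ 0.9423
After 'quiet': P(compromised) = 0.7·0.9423 / (0.7·0.9423 + 0.9·0.0577) ≈ 0.9270
After 'alert': P(compromised) = 0.3·0.9270 / (0.3·0.9270 + 0.1·0.0730) ≈ 0.9744
After 'quiet': P(compromised) = 0.7·0.9744 / (0.7·0.9744 + 0.9·0.0256) ≈ 0.9674

0.967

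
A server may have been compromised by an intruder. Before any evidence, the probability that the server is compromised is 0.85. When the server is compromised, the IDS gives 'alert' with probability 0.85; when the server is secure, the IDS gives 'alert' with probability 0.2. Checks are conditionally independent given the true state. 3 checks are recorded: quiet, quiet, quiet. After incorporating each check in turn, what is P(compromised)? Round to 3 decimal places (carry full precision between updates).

0.036

After 'quiet': P(compromised) = 0.15·0.8500 / (0.15·0.8500 + 0.8·0.1500) ≈ 0.5152
After 'quiet': P(compromised) = 0.15·0.5152 / (0.15·0.5152 + 0.8·0.4848) ≈ 0.1661
After 'quiet': P(compromised) = 0.15·0.1661 / (0.15·0.1661 + 0.8·0.8339) ≈ 0.0360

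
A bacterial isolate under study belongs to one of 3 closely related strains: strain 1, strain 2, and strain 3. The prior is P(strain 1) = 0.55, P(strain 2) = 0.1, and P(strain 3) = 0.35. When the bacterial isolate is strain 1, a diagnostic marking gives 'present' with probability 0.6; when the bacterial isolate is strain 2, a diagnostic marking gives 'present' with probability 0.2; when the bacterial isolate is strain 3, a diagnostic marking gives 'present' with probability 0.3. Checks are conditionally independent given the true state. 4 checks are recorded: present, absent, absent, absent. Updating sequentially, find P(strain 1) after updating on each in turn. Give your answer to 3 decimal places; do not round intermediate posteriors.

After 'present': normaliser = 0.6·0.5500 + 0.2·0.1000 + 0.3·0.3500; P(strain 1) ≈ 0.7253, P(strain 2) ≈ 0.0440, P(strain 3) ≈ 0.2308
After 'absent': normaliser = 0.4·0.7253 + 0.8·0.0440 + 0.7·0.2308; P(strain 1) ≈ 0.5959, P(strain 2) ≈ 0.0722, P(strain 3) ≈ 0.3318
After 'absent': normaliser = 0.4·0.5959 + 0.8·0.0722 + 0.7·0.3318; P(strain 1) ≈ 0.4511, P(strain 2) ≈ 0.1094, P(strain 3) ≈ 0.4396
After 'absent': normaliser = 0.4·0.4511 + 0.8·0.1094 + 0.7·0.4396; P(strain 1) ≈ 0.3135, P(strain 2) ≈ 0.1520, P(strain 3) ≈ 0.5345

0.313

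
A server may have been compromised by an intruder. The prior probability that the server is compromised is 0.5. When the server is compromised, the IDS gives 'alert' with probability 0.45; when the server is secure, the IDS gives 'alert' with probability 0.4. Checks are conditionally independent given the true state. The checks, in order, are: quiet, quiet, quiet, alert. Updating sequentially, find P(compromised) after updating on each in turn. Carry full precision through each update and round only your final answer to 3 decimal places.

Each posterior becomes the prior for the next update.
After 'quiet': P(compromised) = 0.55·0.5000 / (0.55·0.5000 + 0.6·0.5000) ≈ 0.4783
After 'quiet': P(compromised) = 0.55·0.4783 / (0.55·0.4783 + 0.6·0.5217) ≈ 0.4566
After 'quiet': P(compromised) = 0.55·0.4566 / (0.55·0.4566 + 0.6·0.5434) ≈ 0.4351
After 'alert': P(compromised) = 0.45·0.4351 / (0.45·0.4351 + 0.4·0.5649) ≈ 0.4642

0.464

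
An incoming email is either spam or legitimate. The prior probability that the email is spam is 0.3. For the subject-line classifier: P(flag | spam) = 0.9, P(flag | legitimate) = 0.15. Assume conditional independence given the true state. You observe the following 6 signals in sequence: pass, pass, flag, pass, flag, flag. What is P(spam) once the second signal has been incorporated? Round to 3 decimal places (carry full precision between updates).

After 'pass': P(spam) = 0.1·0.3000 / (0.1·0.3000 + 0.85·0.7000) ≈ 0.0480
After 'pass': P(spam) = 0.1·0.0480 / (0.1·0.0480 + 0.85·0.9520) ≈ 0.0059

0.006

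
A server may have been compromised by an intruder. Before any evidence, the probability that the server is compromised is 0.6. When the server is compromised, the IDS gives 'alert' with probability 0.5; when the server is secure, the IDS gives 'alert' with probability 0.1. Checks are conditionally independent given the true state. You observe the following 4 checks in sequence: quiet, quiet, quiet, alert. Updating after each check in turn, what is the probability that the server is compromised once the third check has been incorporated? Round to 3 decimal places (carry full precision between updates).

After 'quiet': P(compromised) = 0.5·0.6000 / (0.5·0.6000 + 0.9·0.4000) ≈ 0.4545
After 'quiet': P(compromised) = 0.5·0.4545 / (0.5·0.4545 + 0.9·0.5455) ≈ 0.3165
After 'quiet': P(compromised) = 0.5·0.3165 / (0.5·0.3165 + 0.9·0.6835) ≈ 0.2046

0.205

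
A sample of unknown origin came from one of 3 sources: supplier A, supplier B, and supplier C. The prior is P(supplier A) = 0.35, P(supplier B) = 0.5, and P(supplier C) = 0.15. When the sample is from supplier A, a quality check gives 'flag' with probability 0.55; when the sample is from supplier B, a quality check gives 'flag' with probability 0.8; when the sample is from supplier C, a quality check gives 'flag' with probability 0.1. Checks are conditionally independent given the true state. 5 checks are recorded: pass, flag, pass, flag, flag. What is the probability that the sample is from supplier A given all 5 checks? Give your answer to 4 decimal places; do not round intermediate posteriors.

0.5323

Each posterior becomes the prior for the next update.
After 'pass': normaliser = 0.45·0.3500 + 0.2·0.5000 + 0.9·0.1500; P(supplier A) ≈ 0.4013, P(supplier B) ≈ 0.2548, P(supplier C) ≈ 0.3439
After 'flag': normaliser = 0.55·0.4013 + 0.8·0.2548 + 0.1·0.3439; P(supplier A) ≈ 0.4809, P(supplier B) ≈ 0.4441, P(supplier C) ≈ 0.0749
After 'pass': normaliser = 0.45·0.4809 + 0.2·0.4441 + 0.9·0.0749; P(supplier A) ≈ 0.5807, P(supplier B) ≈ 0.2383, P(supplier C) ≈ 0.1810
After 'flag': normaliser = 0.55·0.5807 + 0.8·0.2383 + 0.1·0.1810; P(supplier A) ≈ 0.6047, P(supplier B) ≈ 0.3610, P(supplier C) ≈ 0.0343
After 'flag': normaliser = 0.55·0.6047 + 0.8·0.3610 + 0.1·0.0343; P(supplier A) ≈ 0.5323, P(supplier B) ≈ 0.4622, P(supplier C) ≈ 0.0055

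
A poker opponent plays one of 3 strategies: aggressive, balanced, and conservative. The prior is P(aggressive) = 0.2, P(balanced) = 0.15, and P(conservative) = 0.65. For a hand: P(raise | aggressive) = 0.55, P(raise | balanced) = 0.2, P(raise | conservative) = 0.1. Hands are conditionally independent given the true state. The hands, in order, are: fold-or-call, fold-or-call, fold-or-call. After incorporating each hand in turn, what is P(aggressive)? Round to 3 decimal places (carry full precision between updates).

Apply Bayes' rule sequentially, carrying P(aggressive) forward.
After 'fold-or-call': normaliser = 0.45·0.2000 + 0.8·0.1500 + 0.9·0.6500; P(aggressive) ≈ 0.1132, P(balanced) ≈ 0.1509, P(conservative) ≈ 0.7358
After 'fold-or-call': normaliser = 0.45·0.1132 + 0.8·0.1509 + 0.9·0.7358; P(aggressive) ≈ 0.0611, P(balanced) ≈ 0.1448, P(conservative) ≈ 0.7941
After 'fold-or-call': normaliser = 0.45·0.0611 + 0.8·0.1448 + 0.9·0.7941; P(aggressive) ≈ 0.0320, P(balanced) ≈ 0.1350, P(conservative) ≈ 0.8330

0.032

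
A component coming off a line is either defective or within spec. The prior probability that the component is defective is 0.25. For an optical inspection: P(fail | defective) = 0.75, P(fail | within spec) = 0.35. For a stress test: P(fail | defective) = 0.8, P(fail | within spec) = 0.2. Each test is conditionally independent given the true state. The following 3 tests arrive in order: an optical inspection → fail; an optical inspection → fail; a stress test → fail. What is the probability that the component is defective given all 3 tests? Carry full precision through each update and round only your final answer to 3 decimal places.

Each posterior becomes the prior for the next update.
After an optical inspection='fail': P(defective) = 0.75·0.2500 / (0.75·0.2500 + 0.35·0.7500) ≈ 0.4167
After an optical inspection='fail': P(defective) = 0.75·0.4167 / (0.75·0.4167 + 0.35·0.5833) ≈ 0.6048
After a stress test='fail': P(defective) = 0.8·0.6048 / (0.8·0.6048 + 0.2·0.3952) ≈ 0.8596

0.860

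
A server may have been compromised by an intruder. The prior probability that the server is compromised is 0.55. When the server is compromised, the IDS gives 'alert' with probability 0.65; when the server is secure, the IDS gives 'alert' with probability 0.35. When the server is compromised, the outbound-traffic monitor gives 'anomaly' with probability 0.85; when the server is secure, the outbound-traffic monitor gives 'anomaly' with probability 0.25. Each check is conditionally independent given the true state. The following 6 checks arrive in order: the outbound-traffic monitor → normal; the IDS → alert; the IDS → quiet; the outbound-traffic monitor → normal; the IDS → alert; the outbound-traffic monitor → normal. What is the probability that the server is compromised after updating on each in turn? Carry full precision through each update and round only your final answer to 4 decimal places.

0.0178

After the outbound-traffic monitor='normal': P(compromised) = 0.15·0.5500 / (0.15·0.5500 + 0.75·0.4500) ≈ 0.1964
After the IDS='alert': P(compromised) = 0.65·0.1964 / (0.65·0.1964 + 0.35·0.8036) ≈ 0.3122
After the IDS='quiet': P(compromised) = 0.35·0.3122 / (0.35·0.3122 + 0.65·0.6878) ≈ 0.1964
After the outbound-traffic monitor='normal': P(compromised) = 0.15·0.1964 / (0.15·0.1964 + 0.75·0.8036) ≈ 0.0466
After the IDS='alert': P(compromised) = 0.65·0.0466 / (0.65·0.0466 + 0.35·0.9534) ≈ 0.0832
After the outbound-traffic monitor='normal': P(compromised) = 0.15·0.0832 / (0.15·0.0832 + 0.75·0.9168) ≈ 0.0178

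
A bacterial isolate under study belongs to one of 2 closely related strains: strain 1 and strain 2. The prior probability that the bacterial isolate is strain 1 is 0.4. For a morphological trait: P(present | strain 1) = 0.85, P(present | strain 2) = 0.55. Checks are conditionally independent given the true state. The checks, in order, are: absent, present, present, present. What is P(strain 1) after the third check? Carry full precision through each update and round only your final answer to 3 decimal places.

Each posterior becomes the prior for the next update.
After 'absent': P(strain 1) = 0.15·0.4000 / (0.15·0.4000 + 0.45·0.6000) ≈ 0.1818
After 'present': P(strain 1) = 0.85·0.1818 / (0.85·0.1818 + 0.55·0.8182) ≈ 0.2556
After 'present': P(strain 1) = 0.85·0.2556 / (0.85·0.2556 + 0.55·0.7444) ≈ 0.3467

0.347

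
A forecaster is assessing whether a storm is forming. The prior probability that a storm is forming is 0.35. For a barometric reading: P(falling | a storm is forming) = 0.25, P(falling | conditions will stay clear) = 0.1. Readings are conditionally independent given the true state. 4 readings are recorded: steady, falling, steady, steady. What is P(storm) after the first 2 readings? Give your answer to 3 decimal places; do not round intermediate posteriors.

0.529

After 'steady': P(storm) = 0.75·0.3500 / (0.75·0.3500 + 0.9·0.6500) ≈ 0.3097
After 'falling': P(storm) = 0.25·0.3097 / (0.25·0.3097 + 0.1·0.6903) ≈ 0.5287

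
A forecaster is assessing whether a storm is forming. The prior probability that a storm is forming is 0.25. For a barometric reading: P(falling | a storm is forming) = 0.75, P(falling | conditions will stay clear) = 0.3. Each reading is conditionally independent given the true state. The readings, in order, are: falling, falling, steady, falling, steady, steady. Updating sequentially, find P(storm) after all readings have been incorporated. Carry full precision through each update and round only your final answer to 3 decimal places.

0.192

After 'falling': P(storm) = 0.75·0.2500 / (0.75·0.2500 + 0.3·0.7500) ≈ 0.4545
After 'falling': P(storm) = 0.75·0.4545 / (0.75·0.4545 + 0.3·0.5455) ≈ 0.6757
After 'steady': P(storm) = 0.25·0.6757 / (0.25·0.6757 + 0.7·0.3243) ≈ 0.4266
After 'falling': P(storm) = 0.75·0.4266 / (0.75·0.4266 + 0.3·0.5734) ≈ 0.6504
After 'steady': P(storm) = 0.25·0.6504 / (0.25·0.6504 + 0.7·0.3496) ≈ 0.3992
After 'steady': P(storm) = 0.25·0.3992 / (0.25·0.3992 + 0.7·0.6008) ≈ 0.1918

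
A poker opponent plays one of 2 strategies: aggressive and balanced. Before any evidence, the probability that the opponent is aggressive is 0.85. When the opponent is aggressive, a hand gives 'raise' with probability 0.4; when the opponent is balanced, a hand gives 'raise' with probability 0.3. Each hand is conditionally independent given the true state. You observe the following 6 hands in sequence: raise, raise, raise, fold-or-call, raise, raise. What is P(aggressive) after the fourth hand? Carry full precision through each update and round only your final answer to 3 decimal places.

Each posterior becomes the prior for the next update.
After 'raise': P(aggressive) = 0.4·0.8500 / (0.4·0.8500 + 0.3·0.1500) ≈ 0.8831
After 'raise': P(aggressive) = 0.4·0.8831 / (0.4·0.8831 + 0.3·0.1169) ≈ 0.9097
After 'raise': P(aggressive) = 0.4·0.9097 / (0.4·0.9097 + 0.3·0.0903) ≈ 0.9307
After 'fold-or-call': P(aggressive) = 0.6·0.9307 / (0.6·0.9307 + 0.7·0.0693) ≈ 0.9201

0.920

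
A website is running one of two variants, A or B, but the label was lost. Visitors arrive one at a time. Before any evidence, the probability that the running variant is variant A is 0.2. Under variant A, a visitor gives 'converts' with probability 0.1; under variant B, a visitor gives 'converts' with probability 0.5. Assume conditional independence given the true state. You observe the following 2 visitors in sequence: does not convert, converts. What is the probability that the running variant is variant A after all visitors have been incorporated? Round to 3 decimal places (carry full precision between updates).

0.083

Apply Bayes' rule sequentially, carrying P(A) forward.
After 'does not convert': P(A) = 0.9·0.2000 / (0.9·0.2000 + 0.5·0.8000) ≈ 0.3103
After 'converts': P(A) = 0.1·0.3103 / (0.1·0.3103 + 0.5·0.6897) ≈ 0.0826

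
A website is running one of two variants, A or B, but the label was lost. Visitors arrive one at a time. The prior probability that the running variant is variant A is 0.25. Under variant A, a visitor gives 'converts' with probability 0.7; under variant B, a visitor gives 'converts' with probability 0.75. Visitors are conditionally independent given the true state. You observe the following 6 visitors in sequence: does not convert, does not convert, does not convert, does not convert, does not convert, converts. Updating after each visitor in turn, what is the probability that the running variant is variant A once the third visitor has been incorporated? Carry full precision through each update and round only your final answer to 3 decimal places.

After 'does not convert': P(A) = 0.3·0.2500 / (0.3·0.2500 + 0.25·0.7500) ≈ 0.2857
After 'does not convert': P(A) = 0.3·0.2857 / (0.3·0.2857 + 0.25·0.7143) ≈ 0.3243
After 'does not convert': P(A) = 0.3·0.3243 / (0.3·0.3243 + 0.25·0.6757) ≈ 0.3655

0.365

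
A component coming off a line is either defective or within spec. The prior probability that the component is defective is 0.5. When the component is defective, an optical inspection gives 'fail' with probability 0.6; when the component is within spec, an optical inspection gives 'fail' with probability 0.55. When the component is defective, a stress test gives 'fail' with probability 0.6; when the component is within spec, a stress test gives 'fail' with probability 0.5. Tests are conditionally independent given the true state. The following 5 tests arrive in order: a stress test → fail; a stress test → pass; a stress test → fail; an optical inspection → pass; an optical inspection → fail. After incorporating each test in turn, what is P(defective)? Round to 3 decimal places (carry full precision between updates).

After a stress test='fail': P(defective) = 0.6·0.5000 / (0.6·0.5000 + 0.5·0.5000) ≈ 0.5455
After a stress test='pass': P(defective) = 0.4·0.5455 / (0.4·0.5455 + 0.5·0.4545) ≈ 0.4898
After a stress test='fail': P(defective) = 0.6·0.4898 / (0.6·0.4898 + 0.5·0.5102) ≈ 0.5353
After an optical inspection='pass': P(defective) = 0.4·0.5353 / (0.4·0.5353 + 0.45·0.4647) ≈ 0.5059
After an optical inspection='fail': P(defective) = 0.6·0.5059 / (0.6·0.5059 + 0.55·0.4941) ≈ 0.5277

0.528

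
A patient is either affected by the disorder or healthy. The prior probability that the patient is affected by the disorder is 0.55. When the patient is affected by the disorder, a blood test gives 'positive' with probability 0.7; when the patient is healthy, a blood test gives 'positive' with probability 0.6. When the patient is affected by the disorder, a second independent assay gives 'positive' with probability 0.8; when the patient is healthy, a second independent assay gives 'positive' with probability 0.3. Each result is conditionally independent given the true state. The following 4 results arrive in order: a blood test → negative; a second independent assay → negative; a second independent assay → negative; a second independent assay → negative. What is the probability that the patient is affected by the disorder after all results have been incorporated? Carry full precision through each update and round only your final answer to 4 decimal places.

After a blood test='negative': P(affected) = 0.3·0.5500 / (0.3·0.5500 + 0.4·0.4500) ≈ 0.4783
After a second independent assay='negative': P(affected) = 0.2·0.4783 / (0.2·0.4783 + 0.7·0.5217) ≈ 0.2075
After a second independent assay='negative': P(affected) = 0.2·0.2075 / (0.2·0.2075 + 0.7·0.7925) ≈ 0.0696
After a second independent assay='negative': P(affected) = 0.2·0.0696 / (0.2·0.0696 + 0.7·0.9304) ≈ 0.0209

0.0209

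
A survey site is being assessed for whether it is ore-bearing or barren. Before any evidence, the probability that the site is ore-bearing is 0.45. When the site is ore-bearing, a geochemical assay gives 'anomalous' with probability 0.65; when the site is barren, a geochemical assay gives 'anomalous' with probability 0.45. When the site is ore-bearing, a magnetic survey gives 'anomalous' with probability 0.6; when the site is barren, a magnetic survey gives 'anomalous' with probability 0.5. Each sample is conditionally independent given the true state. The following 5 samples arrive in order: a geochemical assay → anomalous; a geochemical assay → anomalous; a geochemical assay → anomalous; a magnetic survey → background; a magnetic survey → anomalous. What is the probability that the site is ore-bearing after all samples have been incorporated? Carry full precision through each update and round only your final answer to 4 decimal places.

After a geochemical assay='anomalous': P(ore) = 0.65·0.4500 / (0.65·0.4500 + 0.45·0.5500) ≈ 0.5417
After a geochemical assay='anomalous': P(ore) = 0.65·0.5417 / (0.65·0.5417 + 0.45·0.4583) ≈ 0.6306
After a geochemical assay='anomalous': P(ore) = 0.65·0.6306 / (0.65·0.6306 + 0.45·0.3694) ≈ 0.7115
After a magnetic survey='background': P(ore) = 0.4·0.7115 / (0.4·0.7115 + 0.5·0.2885) ≈ 0.6636
After a magnetic survey='anomalous': P(ore) = 0.6·0.6636 / (0.6·0.6636 + 0.5·0.3364) ≈ 0.7030

0.7030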